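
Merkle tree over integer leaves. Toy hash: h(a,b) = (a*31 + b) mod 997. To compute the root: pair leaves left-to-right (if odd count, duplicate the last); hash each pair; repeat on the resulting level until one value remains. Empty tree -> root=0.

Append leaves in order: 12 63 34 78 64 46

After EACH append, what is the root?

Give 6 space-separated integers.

After append 12 (leaves=[12]):
  L0: [12]
  root=12
After append 63 (leaves=[12, 63]):
  L0: [12, 63]
  L1: h(12,63)=(12*31+63)%997=435 -> [435]
  root=435
After append 34 (leaves=[12, 63, 34]):
  L0: [12, 63, 34]
  L1: h(12,63)=(12*31+63)%997=435 h(34,34)=(34*31+34)%997=91 -> [435, 91]
  L2: h(435,91)=(435*31+91)%997=615 -> [615]
  root=615
After append 78 (leaves=[12, 63, 34, 78]):
  L0: [12, 63, 34, 78]
  L1: h(12,63)=(12*31+63)%997=435 h(34,78)=(34*31+78)%997=135 -> [435, 135]
  L2: h(435,135)=(435*31+135)%997=659 -> [659]
  root=659
After append 64 (leaves=[12, 63, 34, 78, 64]):
  L0: [12, 63, 34, 78, 64]
  L1: h(12,63)=(12*31+63)%997=435 h(34,78)=(34*31+78)%997=135 h(64,64)=(64*31+64)%997=54 -> [435, 135, 54]
  L2: h(435,135)=(435*31+135)%997=659 h(54,54)=(54*31+54)%997=731 -> [659, 731]
  L3: h(659,731)=(659*31+731)%997=223 -> [223]
  root=223
After append 46 (leaves=[12, 63, 34, 78, 64, 46]):
  L0: [12, 63, 34, 78, 64, 46]
  L1: h(12,63)=(12*31+63)%997=435 h(34,78)=(34*31+78)%997=135 h(64,46)=(64*31+46)%997=36 -> [435, 135, 36]
  L2: h(435,135)=(435*31+135)%997=659 h(36,36)=(36*31+36)%997=155 -> [659, 155]
  L3: h(659,155)=(659*31+155)%997=644 -> [644]
  root=644

Answer: 12 435 615 659 223 644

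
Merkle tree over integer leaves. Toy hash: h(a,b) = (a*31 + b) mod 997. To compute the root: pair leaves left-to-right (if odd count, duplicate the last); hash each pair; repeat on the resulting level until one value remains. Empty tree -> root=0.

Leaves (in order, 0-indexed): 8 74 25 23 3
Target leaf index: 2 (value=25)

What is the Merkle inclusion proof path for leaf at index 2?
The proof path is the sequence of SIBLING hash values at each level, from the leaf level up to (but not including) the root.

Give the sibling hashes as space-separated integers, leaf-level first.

Answer: 23 322 81

Derivation:
L0 (leaves): [8, 74, 25, 23, 3], target index=2
L1: h(8,74)=(8*31+74)%997=322 [pair 0] h(25,23)=(25*31+23)%997=798 [pair 1] h(3,3)=(3*31+3)%997=96 [pair 2] -> [322, 798, 96]
  Sibling for proof at L0: 23
L2: h(322,798)=(322*31+798)%997=810 [pair 0] h(96,96)=(96*31+96)%997=81 [pair 1] -> [810, 81]
  Sibling for proof at L1: 322
L3: h(810,81)=(810*31+81)%997=266 [pair 0] -> [266]
  Sibling for proof at L2: 81
Root: 266
Proof path (sibling hashes from leaf to root): [23, 322, 81]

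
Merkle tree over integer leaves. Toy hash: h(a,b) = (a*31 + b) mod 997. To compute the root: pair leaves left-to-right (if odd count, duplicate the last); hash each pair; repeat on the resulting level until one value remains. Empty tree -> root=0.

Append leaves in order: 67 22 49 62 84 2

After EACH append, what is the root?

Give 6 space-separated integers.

Answer: 67 105 835 848 640 10

Derivation:
After append 67 (leaves=[67]):
  L0: [67]
  root=67
After append 22 (leaves=[67, 22]):
  L0: [67, 22]
  L1: h(67,22)=(67*31+22)%997=105 -> [105]
  root=105
After append 49 (leaves=[67, 22, 49]):
  L0: [67, 22, 49]
  L1: h(67,22)=(67*31+22)%997=105 h(49,49)=(49*31+49)%997=571 -> [105, 571]
  L2: h(105,571)=(105*31+571)%997=835 -> [835]
  root=835
After append 62 (leaves=[67, 22, 49, 62]):
  L0: [67, 22, 49, 62]
  L1: h(67,22)=(67*31+22)%997=105 h(49,62)=(49*31+62)%997=584 -> [105, 584]
  L2: h(105,584)=(105*31+584)%997=848 -> [848]
  root=848
After append 84 (leaves=[67, 22, 49, 62, 84]):
  L0: [67, 22, 49, 62, 84]
  L1: h(67,22)=(67*31+22)%997=105 h(49,62)=(49*31+62)%997=584 h(84,84)=(84*31+84)%997=694 -> [105, 584, 694]
  L2: h(105,584)=(105*31+584)%997=848 h(694,694)=(694*31+694)%997=274 -> [848, 274]
  L3: h(848,274)=(848*31+274)%997=640 -> [640]
  root=640
After append 2 (leaves=[67, 22, 49, 62, 84, 2]):
  L0: [67, 22, 49, 62, 84, 2]
  L1: h(67,22)=(67*31+22)%997=105 h(49,62)=(49*31+62)%997=584 h(84,2)=(84*31+2)%997=612 -> [105, 584, 612]
  L2: h(105,584)=(105*31+584)%997=848 h(612,612)=(612*31+612)%997=641 -> [848, 641]
  L3: h(848,641)=(848*31+641)%997=10 -> [10]
  root=10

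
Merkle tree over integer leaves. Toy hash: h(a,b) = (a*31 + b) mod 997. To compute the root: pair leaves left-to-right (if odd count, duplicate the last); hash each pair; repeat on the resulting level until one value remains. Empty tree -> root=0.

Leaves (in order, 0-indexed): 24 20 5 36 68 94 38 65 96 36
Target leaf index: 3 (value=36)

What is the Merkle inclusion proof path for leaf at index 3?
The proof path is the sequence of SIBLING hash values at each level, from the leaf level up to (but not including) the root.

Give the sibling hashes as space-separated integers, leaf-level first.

Answer: 5 764 712 567

Derivation:
L0 (leaves): [24, 20, 5, 36, 68, 94, 38, 65, 96, 36], target index=3
L1: h(24,20)=(24*31+20)%997=764 [pair 0] h(5,36)=(5*31+36)%997=191 [pair 1] h(68,94)=(68*31+94)%997=208 [pair 2] h(38,65)=(38*31+65)%997=246 [pair 3] h(96,36)=(96*31+36)%997=21 [pair 4] -> [764, 191, 208, 246, 21]
  Sibling for proof at L0: 5
L2: h(764,191)=(764*31+191)%997=944 [pair 0] h(208,246)=(208*31+246)%997=712 [pair 1] h(21,21)=(21*31+21)%997=672 [pair 2] -> [944, 712, 672]
  Sibling for proof at L1: 764
L3: h(944,712)=(944*31+712)%997=66 [pair 0] h(672,672)=(672*31+672)%997=567 [pair 1] -> [66, 567]
  Sibling for proof at L2: 712
L4: h(66,567)=(66*31+567)%997=619 [pair 0] -> [619]
  Sibling for proof at L3: 567
Root: 619
Proof path (sibling hashes from leaf to root): [5, 764, 712, 567]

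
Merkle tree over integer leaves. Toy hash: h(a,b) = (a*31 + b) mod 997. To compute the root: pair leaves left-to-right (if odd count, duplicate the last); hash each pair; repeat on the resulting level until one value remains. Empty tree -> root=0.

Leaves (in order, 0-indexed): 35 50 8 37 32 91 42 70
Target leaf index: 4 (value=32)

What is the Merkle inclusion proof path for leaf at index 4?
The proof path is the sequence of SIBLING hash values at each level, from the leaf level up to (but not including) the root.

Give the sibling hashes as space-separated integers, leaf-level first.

L0 (leaves): [35, 50, 8, 37, 32, 91, 42, 70], target index=4
L1: h(35,50)=(35*31+50)%997=138 [pair 0] h(8,37)=(8*31+37)%997=285 [pair 1] h(32,91)=(32*31+91)%997=86 [pair 2] h(42,70)=(42*31+70)%997=375 [pair 3] -> [138, 285, 86, 375]
  Sibling for proof at L0: 91
L2: h(138,285)=(138*31+285)%997=575 [pair 0] h(86,375)=(86*31+375)%997=50 [pair 1] -> [575, 50]
  Sibling for proof at L1: 375
L3: h(575,50)=(575*31+50)%997=926 [pair 0] -> [926]
  Sibling for proof at L2: 575
Root: 926
Proof path (sibling hashes from leaf to root): [91, 375, 575]

Answer: 91 375 575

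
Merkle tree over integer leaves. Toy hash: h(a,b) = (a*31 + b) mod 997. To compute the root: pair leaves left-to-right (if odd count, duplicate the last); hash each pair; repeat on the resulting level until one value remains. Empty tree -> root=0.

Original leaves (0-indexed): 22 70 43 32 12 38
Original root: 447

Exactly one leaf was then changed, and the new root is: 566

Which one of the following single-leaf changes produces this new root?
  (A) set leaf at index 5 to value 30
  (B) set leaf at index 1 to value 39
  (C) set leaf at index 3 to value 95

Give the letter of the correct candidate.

Answer: B

Derivation:
Original leaves: [22, 70, 43, 32, 12, 38]
Target new root: 566
Try each candidate change and compute the resulting root:
Candidate A: set leaf[5] = 30 -> leaves = [22, 70, 43, 32, 12, 30]
  L0: [22, 70, 43, 32, 12, 30]
  L1: h(22,70)=(22*31+70)%997=752 h(43,32)=(43*31+32)%997=368 h(12,30)=(12*31+30)%997=402 -> [752, 368, 402]
  L2: h(752,368)=(752*31+368)%997=749 h(402,402)=(402*31+402)%997=900 -> [749, 900]
  L3: h(749,900)=(749*31+900)%997=191 -> [191]
  root = 191 != target 566
Candidate B: set leaf[1] = 39 -> leaves = [22, 39, 43, 32, 12, 38]
  L0: [22, 39, 43, 32, 12, 38]
  L1: h(22,39)=(22*31+39)%997=721 h(43,32)=(43*31+32)%997=368 h(12,38)=(12*31+38)%997=410 -> [721, 368, 410]
  L2: h(721,368)=(721*31+368)%997=785 h(410,410)=(410*31+410)%997=159 -> [785, 159]
  L3: h(785,159)=(785*31+159)%997=566 -> [566]
  root = 566 == target 566  ** MATCH **
Candidate C: set leaf[3] = 95 -> leaves = [22, 70, 43, 95, 12, 38]
  L0: [22, 70, 43, 95, 12, 38]
  L1: h(22,70)=(22*31+70)%997=752 h(43,95)=(43*31+95)%997=431 h(12,38)=(12*31+38)%997=410 -> [752, 431, 410]
  L2: h(752,431)=(752*31+431)%997=812 h(410,410)=(410*31+410)%997=159 -> [812, 159]
  L3: h(812,159)=(812*31+159)%997=406 -> [406]
  root = 406 != target 566
Candidate B produces the target root.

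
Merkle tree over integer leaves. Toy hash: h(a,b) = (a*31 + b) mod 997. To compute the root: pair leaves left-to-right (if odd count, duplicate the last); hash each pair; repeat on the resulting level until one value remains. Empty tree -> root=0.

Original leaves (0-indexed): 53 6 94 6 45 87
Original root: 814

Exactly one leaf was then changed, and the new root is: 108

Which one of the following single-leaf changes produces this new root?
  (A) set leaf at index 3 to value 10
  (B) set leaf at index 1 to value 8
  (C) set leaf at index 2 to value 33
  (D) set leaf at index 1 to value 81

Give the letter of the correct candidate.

Answer: D

Derivation:
Original leaves: [53, 6, 94, 6, 45, 87]
Target new root: 108
Try each candidate change and compute the resulting root:
Candidate A: set leaf[3] = 10 -> leaves = [53, 6, 94, 10, 45, 87]
  L0: [53, 6, 94, 10, 45, 87]
  L1: h(53,6)=(53*31+6)%997=652 h(94,10)=(94*31+10)%997=930 h(45,87)=(45*31+87)%997=485 -> [652, 930, 485]
  L2: h(652,930)=(652*31+930)%997=205 h(485,485)=(485*31+485)%997=565 -> [205, 565]
  L3: h(205,565)=(205*31+565)%997=938 -> [938]
  root = 938 != target 108
Candidate B: set leaf[1] = 8 -> leaves = [53, 8, 94, 6, 45, 87]
  L0: [53, 8, 94, 6, 45, 87]
  L1: h(53,8)=(53*31+8)%997=654 h(94,6)=(94*31+6)%997=926 h(45,87)=(45*31+87)%997=485 -> [654, 926, 485]
  L2: h(654,926)=(654*31+926)%997=263 h(485,485)=(485*31+485)%997=565 -> [263, 565]
  L3: h(263,565)=(263*31+565)%997=742 -> [742]
  root = 742 != target 108
Candidate C: set leaf[2] = 33 -> leaves = [53, 6, 33, 6, 45, 87]
  L0: [53, 6, 33, 6, 45, 87]
  L1: h(53,6)=(53*31+6)%997=652 h(33,6)=(33*31+6)%997=32 h(45,87)=(45*31+87)%997=485 -> [652, 32, 485]
  L2: h(652,32)=(652*31+32)%997=304 h(485,485)=(485*31+485)%997=565 -> [304, 565]
  L3: h(304,565)=(304*31+565)%997=19 -> [19]
  root = 19 != target 108
Candidate D: set leaf[1] = 81 -> leaves = [53, 81, 94, 6, 45, 87]
  L0: [53, 81, 94, 6, 45, 87]
  L1: h(53,81)=(53*31+81)%997=727 h(94,6)=(94*31+6)%997=926 h(45,87)=(45*31+87)%997=485 -> [727, 926, 485]
  L2: h(727,926)=(727*31+926)%997=532 h(485,485)=(485*31+485)%997=565 -> [532, 565]
  L3: h(532,565)=(532*31+565)%997=108 -> [108]
  root = 108 == target 108  ** MATCH **
Candidate D produces the target root.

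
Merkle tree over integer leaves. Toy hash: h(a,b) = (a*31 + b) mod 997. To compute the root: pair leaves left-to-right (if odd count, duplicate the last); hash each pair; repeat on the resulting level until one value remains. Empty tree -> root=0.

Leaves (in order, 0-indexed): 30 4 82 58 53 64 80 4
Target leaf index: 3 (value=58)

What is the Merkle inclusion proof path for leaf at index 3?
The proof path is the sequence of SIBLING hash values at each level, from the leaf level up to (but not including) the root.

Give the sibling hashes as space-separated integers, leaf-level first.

Answer: 82 934 566

Derivation:
L0 (leaves): [30, 4, 82, 58, 53, 64, 80, 4], target index=3
L1: h(30,4)=(30*31+4)%997=934 [pair 0] h(82,58)=(82*31+58)%997=606 [pair 1] h(53,64)=(53*31+64)%997=710 [pair 2] h(80,4)=(80*31+4)%997=490 [pair 3] -> [934, 606, 710, 490]
  Sibling for proof at L0: 82
L2: h(934,606)=(934*31+606)%997=647 [pair 0] h(710,490)=(710*31+490)%997=566 [pair 1] -> [647, 566]
  Sibling for proof at L1: 934
L3: h(647,566)=(647*31+566)%997=683 [pair 0] -> [683]
  Sibling for proof at L2: 566
Root: 683
Proof path (sibling hashes from leaf to root): [82, 934, 566]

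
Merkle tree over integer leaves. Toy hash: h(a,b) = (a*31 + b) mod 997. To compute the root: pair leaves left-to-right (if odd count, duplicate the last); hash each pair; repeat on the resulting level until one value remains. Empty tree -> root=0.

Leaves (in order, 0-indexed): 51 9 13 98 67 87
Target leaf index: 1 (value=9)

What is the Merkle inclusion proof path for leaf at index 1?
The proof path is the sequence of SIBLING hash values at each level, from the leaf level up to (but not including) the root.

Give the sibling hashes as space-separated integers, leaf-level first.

L0 (leaves): [51, 9, 13, 98, 67, 87], target index=1
L1: h(51,9)=(51*31+9)%997=593 [pair 0] h(13,98)=(13*31+98)%997=501 [pair 1] h(67,87)=(67*31+87)%997=170 [pair 2] -> [593, 501, 170]
  Sibling for proof at L0: 51
L2: h(593,501)=(593*31+501)%997=938 [pair 0] h(170,170)=(170*31+170)%997=455 [pair 1] -> [938, 455]
  Sibling for proof at L1: 501
L3: h(938,455)=(938*31+455)%997=620 [pair 0] -> [620]
  Sibling for proof at L2: 455
Root: 620
Proof path (sibling hashes from leaf to root): [51, 501, 455]

Answer: 51 501 455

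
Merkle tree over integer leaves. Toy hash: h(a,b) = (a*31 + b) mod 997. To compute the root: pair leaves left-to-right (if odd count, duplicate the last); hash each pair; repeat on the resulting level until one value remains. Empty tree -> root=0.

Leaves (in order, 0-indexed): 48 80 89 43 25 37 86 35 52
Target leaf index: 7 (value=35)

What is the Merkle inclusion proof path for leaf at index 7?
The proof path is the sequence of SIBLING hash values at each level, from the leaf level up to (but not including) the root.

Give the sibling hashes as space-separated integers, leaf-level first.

Answer: 86 812 563 63

Derivation:
L0 (leaves): [48, 80, 89, 43, 25, 37, 86, 35, 52], target index=7
L1: h(48,80)=(48*31+80)%997=571 [pair 0] h(89,43)=(89*31+43)%997=808 [pair 1] h(25,37)=(25*31+37)%997=812 [pair 2] h(86,35)=(86*31+35)%997=707 [pair 3] h(52,52)=(52*31+52)%997=667 [pair 4] -> [571, 808, 812, 707, 667]
  Sibling for proof at L0: 86
L2: h(571,808)=(571*31+808)%997=563 [pair 0] h(812,707)=(812*31+707)%997=954 [pair 1] h(667,667)=(667*31+667)%997=407 [pair 2] -> [563, 954, 407]
  Sibling for proof at L1: 812
L3: h(563,954)=(563*31+954)%997=461 [pair 0] h(407,407)=(407*31+407)%997=63 [pair 1] -> [461, 63]
  Sibling for proof at L2: 563
L4: h(461,63)=(461*31+63)%997=396 [pair 0] -> [396]
  Sibling for proof at L3: 63
Root: 396
Proof path (sibling hashes from leaf to root): [86, 812, 563, 63]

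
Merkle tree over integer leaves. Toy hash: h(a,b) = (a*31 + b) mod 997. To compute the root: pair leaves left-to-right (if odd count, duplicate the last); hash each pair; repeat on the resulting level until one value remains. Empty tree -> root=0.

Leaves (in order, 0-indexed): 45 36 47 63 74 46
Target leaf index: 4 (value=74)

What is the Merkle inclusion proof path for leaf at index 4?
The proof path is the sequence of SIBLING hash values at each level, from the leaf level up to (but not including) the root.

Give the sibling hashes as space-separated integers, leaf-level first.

Answer: 46 346 19

Derivation:
L0 (leaves): [45, 36, 47, 63, 74, 46], target index=4
L1: h(45,36)=(45*31+36)%997=434 [pair 0] h(47,63)=(47*31+63)%997=523 [pair 1] h(74,46)=(74*31+46)%997=346 [pair 2] -> [434, 523, 346]
  Sibling for proof at L0: 46
L2: h(434,523)=(434*31+523)%997=19 [pair 0] h(346,346)=(346*31+346)%997=105 [pair 1] -> [19, 105]
  Sibling for proof at L1: 346
L3: h(19,105)=(19*31+105)%997=694 [pair 0] -> [694]
  Sibling for proof at L2: 19
Root: 694
Proof path (sibling hashes from leaf to root): [46, 346, 19]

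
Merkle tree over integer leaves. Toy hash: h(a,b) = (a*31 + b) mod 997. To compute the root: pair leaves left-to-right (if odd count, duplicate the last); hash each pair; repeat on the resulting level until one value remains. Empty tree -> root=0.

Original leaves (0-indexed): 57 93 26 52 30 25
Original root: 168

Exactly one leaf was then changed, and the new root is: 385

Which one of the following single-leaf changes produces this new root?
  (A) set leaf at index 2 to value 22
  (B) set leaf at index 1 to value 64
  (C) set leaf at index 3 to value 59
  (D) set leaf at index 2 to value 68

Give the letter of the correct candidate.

Original leaves: [57, 93, 26, 52, 30, 25]
Target new root: 385
Try each candidate change and compute the resulting root:
Candidate A: set leaf[2] = 22 -> leaves = [57, 93, 22, 52, 30, 25]
  L0: [57, 93, 22, 52, 30, 25]
  L1: h(57,93)=(57*31+93)%997=863 h(22,52)=(22*31+52)%997=734 h(30,25)=(30*31+25)%997=955 -> [863, 734, 955]
  L2: h(863,734)=(863*31+734)%997=568 h(955,955)=(955*31+955)%997=650 -> [568, 650]
  L3: h(568,650)=(568*31+650)%997=312 -> [312]
  root = 312 != target 385
Candidate B: set leaf[1] = 64 -> leaves = [57, 64, 26, 52, 30, 25]
  L0: [57, 64, 26, 52, 30, 25]
  L1: h(57,64)=(57*31+64)%997=834 h(26,52)=(26*31+52)%997=858 h(30,25)=(30*31+25)%997=955 -> [834, 858, 955]
  L2: h(834,858)=(834*31+858)%997=790 h(955,955)=(955*31+955)%997=650 -> [790, 650]
  L3: h(790,650)=(790*31+650)%997=215 -> [215]
  root = 215 != target 385
Candidate C: set leaf[3] = 59 -> leaves = [57, 93, 26, 59, 30, 25]
  L0: [57, 93, 26, 59, 30, 25]
  L1: h(57,93)=(57*31+93)%997=863 h(26,59)=(26*31+59)%997=865 h(30,25)=(30*31+25)%997=955 -> [863, 865, 955]
  L2: h(863,865)=(863*31+865)%997=699 h(955,955)=(955*31+955)%997=650 -> [699, 650]
  L3: h(699,650)=(699*31+650)%997=385 -> [385]
  root = 385 == target 385  ** MATCH **
Candidate D: set leaf[2] = 68 -> leaves = [57, 93, 68, 52, 30, 25]
  L0: [57, 93, 68, 52, 30, 25]
  L1: h(57,93)=(57*31+93)%997=863 h(68,52)=(68*31+52)%997=166 h(30,25)=(30*31+25)%997=955 -> [863, 166, 955]
  L2: h(863,166)=(863*31+166)%997=0 h(955,955)=(955*31+955)%997=650 -> [0, 650]
  L3: h(0,650)=(0*31+650)%997=650 -> [650]
  root = 650 != target 385
Candidate C produces the target root.

Answer: C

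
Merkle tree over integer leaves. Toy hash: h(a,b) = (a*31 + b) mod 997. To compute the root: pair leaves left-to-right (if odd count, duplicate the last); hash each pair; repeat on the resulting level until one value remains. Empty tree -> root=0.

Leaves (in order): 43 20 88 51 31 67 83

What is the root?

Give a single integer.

L0: [43, 20, 88, 51, 31, 67, 83]
L1: h(43,20)=(43*31+20)%997=356 h(88,51)=(88*31+51)%997=785 h(31,67)=(31*31+67)%997=31 h(83,83)=(83*31+83)%997=662 -> [356, 785, 31, 662]
L2: h(356,785)=(356*31+785)%997=854 h(31,662)=(31*31+662)%997=626 -> [854, 626]
L3: h(854,626)=(854*31+626)%997=181 -> [181]

Answer: 181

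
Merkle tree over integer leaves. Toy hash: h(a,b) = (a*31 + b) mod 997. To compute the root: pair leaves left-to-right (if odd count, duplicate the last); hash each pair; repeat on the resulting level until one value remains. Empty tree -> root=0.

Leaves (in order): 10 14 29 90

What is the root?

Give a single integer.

Answer: 66

Derivation:
L0: [10, 14, 29, 90]
L1: h(10,14)=(10*31+14)%997=324 h(29,90)=(29*31+90)%997=989 -> [324, 989]
L2: h(324,989)=(324*31+989)%997=66 -> [66]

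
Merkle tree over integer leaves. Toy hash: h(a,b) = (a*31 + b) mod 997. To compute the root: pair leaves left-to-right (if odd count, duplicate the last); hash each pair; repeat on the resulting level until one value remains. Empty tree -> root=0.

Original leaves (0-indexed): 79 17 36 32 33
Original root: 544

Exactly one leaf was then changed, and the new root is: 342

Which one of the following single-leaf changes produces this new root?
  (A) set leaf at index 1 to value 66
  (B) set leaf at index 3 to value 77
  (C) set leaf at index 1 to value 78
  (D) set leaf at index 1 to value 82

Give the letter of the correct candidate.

Answer: C

Derivation:
Original leaves: [79, 17, 36, 32, 33]
Target new root: 342
Try each candidate change and compute the resulting root:
Candidate A: set leaf[1] = 66 -> leaves = [79, 66, 36, 32, 33]
  L0: [79, 66, 36, 32, 33]
  L1: h(79,66)=(79*31+66)%997=521 h(36,32)=(36*31+32)%997=151 h(33,33)=(33*31+33)%997=59 -> [521, 151, 59]
  L2: h(521,151)=(521*31+151)%997=350 h(59,59)=(59*31+59)%997=891 -> [350, 891]
  L3: h(350,891)=(350*31+891)%997=774 -> [774]
  root = 774 != target 342
Candidate B: set leaf[3] = 77 -> leaves = [79, 17, 36, 77, 33]
  L0: [79, 17, 36, 77, 33]
  L1: h(79,17)=(79*31+17)%997=472 h(36,77)=(36*31+77)%997=196 h(33,33)=(33*31+33)%997=59 -> [472, 196, 59]
  L2: h(472,196)=(472*31+196)%997=870 h(59,59)=(59*31+59)%997=891 -> [870, 891]
  L3: h(870,891)=(870*31+891)%997=942 -> [942]
  root = 942 != target 342
Candidate C: set leaf[1] = 78 -> leaves = [79, 78, 36, 32, 33]
  L0: [79, 78, 36, 32, 33]
  L1: h(79,78)=(79*31+78)%997=533 h(36,32)=(36*31+32)%997=151 h(33,33)=(33*31+33)%997=59 -> [533, 151, 59]
  L2: h(533,151)=(533*31+151)%997=722 h(59,59)=(59*31+59)%997=891 -> [722, 891]
  L3: h(722,891)=(722*31+891)%997=342 -> [342]
  root = 342 == target 342  ** MATCH **
Candidate D: set leaf[1] = 82 -> leaves = [79, 82, 36, 32, 33]
  L0: [79, 82, 36, 32, 33]
  L1: h(79,82)=(79*31+82)%997=537 h(36,32)=(36*31+32)%997=151 h(33,33)=(33*31+33)%997=59 -> [537, 151, 59]
  L2: h(537,151)=(537*31+151)%997=846 h(59,59)=(59*31+59)%997=891 -> [846, 891]
  L3: h(846,891)=(846*31+891)%997=198 -> [198]
  root = 198 != target 342
Candidate C produces the target root.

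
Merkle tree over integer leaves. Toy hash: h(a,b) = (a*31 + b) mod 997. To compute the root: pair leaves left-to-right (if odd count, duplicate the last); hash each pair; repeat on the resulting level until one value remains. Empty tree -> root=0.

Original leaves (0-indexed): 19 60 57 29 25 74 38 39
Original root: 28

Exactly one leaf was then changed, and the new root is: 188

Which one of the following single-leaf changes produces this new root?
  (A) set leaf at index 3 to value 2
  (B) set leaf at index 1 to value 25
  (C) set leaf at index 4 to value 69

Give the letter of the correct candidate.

Original leaves: [19, 60, 57, 29, 25, 74, 38, 39]
Target new root: 188
Try each candidate change and compute the resulting root:
Candidate A: set leaf[3] = 2 -> leaves = [19, 60, 57, 2, 25, 74, 38, 39]
  L0: [19, 60, 57, 2, 25, 74, 38, 39]
  L1: h(19,60)=(19*31+60)%997=649 h(57,2)=(57*31+2)%997=772 h(25,74)=(25*31+74)%997=849 h(38,39)=(38*31+39)%997=220 -> [649, 772, 849, 220]
  L2: h(649,772)=(649*31+772)%997=951 h(849,220)=(849*31+220)%997=617 -> [951, 617]
  L3: h(951,617)=(951*31+617)%997=188 -> [188]
  root = 188 == target 188  ** MATCH **
Candidate B: set leaf[1] = 25 -> leaves = [19, 25, 57, 29, 25, 74, 38, 39]
  L0: [19, 25, 57, 29, 25, 74, 38, 39]
  L1: h(19,25)=(19*31+25)%997=614 h(57,29)=(57*31+29)%997=799 h(25,74)=(25*31+74)%997=849 h(38,39)=(38*31+39)%997=220 -> [614, 799, 849, 220]
  L2: h(614,799)=(614*31+799)%997=890 h(849,220)=(849*31+220)%997=617 -> [890, 617]
  L3: h(890,617)=(890*31+617)%997=291 -> [291]
  root = 291 != target 188
Candidate C: set leaf[4] = 69 -> leaves = [19, 60, 57, 29, 69, 74, 38, 39]
  L0: [19, 60, 57, 29, 69, 74, 38, 39]
  L1: h(19,60)=(19*31+60)%997=649 h(57,29)=(57*31+29)%997=799 h(69,74)=(69*31+74)%997=219 h(38,39)=(38*31+39)%997=220 -> [649, 799, 219, 220]
  L2: h(649,799)=(649*31+799)%997=978 h(219,220)=(219*31+220)%997=30 -> [978, 30]
  L3: h(978,30)=(978*31+30)%997=438 -> [438]
  root = 438 != target 188
Candidate A produces the target root.

Answer: A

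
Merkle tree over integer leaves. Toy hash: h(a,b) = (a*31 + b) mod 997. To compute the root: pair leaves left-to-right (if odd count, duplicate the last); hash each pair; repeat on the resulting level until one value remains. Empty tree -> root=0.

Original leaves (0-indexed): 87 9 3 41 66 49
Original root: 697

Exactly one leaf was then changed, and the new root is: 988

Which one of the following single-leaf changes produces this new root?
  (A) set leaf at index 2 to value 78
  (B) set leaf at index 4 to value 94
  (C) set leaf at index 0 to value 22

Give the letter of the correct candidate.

Original leaves: [87, 9, 3, 41, 66, 49]
Target new root: 988
Try each candidate change and compute the resulting root:
Candidate A: set leaf[2] = 78 -> leaves = [87, 9, 78, 41, 66, 49]
  L0: [87, 9, 78, 41, 66, 49]
  L1: h(87,9)=(87*31+9)%997=712 h(78,41)=(78*31+41)%997=465 h(66,49)=(66*31+49)%997=101 -> [712, 465, 101]
  L2: h(712,465)=(712*31+465)%997=603 h(101,101)=(101*31+101)%997=241 -> [603, 241]
  L3: h(603,241)=(603*31+241)%997=988 -> [988]
  root = 988 == target 988  ** MATCH **
Candidate B: set leaf[4] = 94 -> leaves = [87, 9, 3, 41, 94, 49]
  L0: [87, 9, 3, 41, 94, 49]
  L1: h(87,9)=(87*31+9)%997=712 h(3,41)=(3*31+41)%997=134 h(94,49)=(94*31+49)%997=969 -> [712, 134, 969]
  L2: h(712,134)=(712*31+134)%997=272 h(969,969)=(969*31+969)%997=101 -> [272, 101]
  L3: h(272,101)=(272*31+101)%997=557 -> [557]
  root = 557 != target 988
Candidate C: set leaf[0] = 22 -> leaves = [22, 9, 3, 41, 66, 49]
  L0: [22, 9, 3, 41, 66, 49]
  L1: h(22,9)=(22*31+9)%997=691 h(3,41)=(3*31+41)%997=134 h(66,49)=(66*31+49)%997=101 -> [691, 134, 101]
  L2: h(691,134)=(691*31+134)%997=618 h(101,101)=(101*31+101)%997=241 -> [618, 241]
  L3: h(618,241)=(618*31+241)%997=456 -> [456]
  root = 456 != target 988
Candidate A produces the target root.

Answer: A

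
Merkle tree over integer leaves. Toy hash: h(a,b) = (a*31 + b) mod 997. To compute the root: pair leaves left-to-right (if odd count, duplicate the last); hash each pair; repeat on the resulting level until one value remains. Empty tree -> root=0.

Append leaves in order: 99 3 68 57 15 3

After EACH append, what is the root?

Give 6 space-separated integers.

Answer: 99 81 699 688 796 412

Derivation:
After append 99 (leaves=[99]):
  L0: [99]
  root=99
After append 3 (leaves=[99, 3]):
  L0: [99, 3]
  L1: h(99,3)=(99*31+3)%997=81 -> [81]
  root=81
After append 68 (leaves=[99, 3, 68]):
  L0: [99, 3, 68]
  L1: h(99,3)=(99*31+3)%997=81 h(68,68)=(68*31+68)%997=182 -> [81, 182]
  L2: h(81,182)=(81*31+182)%997=699 -> [699]
  root=699
After append 57 (leaves=[99, 3, 68, 57]):
  L0: [99, 3, 68, 57]
  L1: h(99,3)=(99*31+3)%997=81 h(68,57)=(68*31+57)%997=171 -> [81, 171]
  L2: h(81,171)=(81*31+171)%997=688 -> [688]
  root=688
After append 15 (leaves=[99, 3, 68, 57, 15]):
  L0: [99, 3, 68, 57, 15]
  L1: h(99,3)=(99*31+3)%997=81 h(68,57)=(68*31+57)%997=171 h(15,15)=(15*31+15)%997=480 -> [81, 171, 480]
  L2: h(81,171)=(81*31+171)%997=688 h(480,480)=(480*31+480)%997=405 -> [688, 405]
  L3: h(688,405)=(688*31+405)%997=796 -> [796]
  root=796
After append 3 (leaves=[99, 3, 68, 57, 15, 3]):
  L0: [99, 3, 68, 57, 15, 3]
  L1: h(99,3)=(99*31+3)%997=81 h(68,57)=(68*31+57)%997=171 h(15,3)=(15*31+3)%997=468 -> [81, 171, 468]
  L2: h(81,171)=(81*31+171)%997=688 h(468,468)=(468*31+468)%997=21 -> [688, 21]
  L3: h(688,21)=(688*31+21)%997=412 -> [412]
  root=412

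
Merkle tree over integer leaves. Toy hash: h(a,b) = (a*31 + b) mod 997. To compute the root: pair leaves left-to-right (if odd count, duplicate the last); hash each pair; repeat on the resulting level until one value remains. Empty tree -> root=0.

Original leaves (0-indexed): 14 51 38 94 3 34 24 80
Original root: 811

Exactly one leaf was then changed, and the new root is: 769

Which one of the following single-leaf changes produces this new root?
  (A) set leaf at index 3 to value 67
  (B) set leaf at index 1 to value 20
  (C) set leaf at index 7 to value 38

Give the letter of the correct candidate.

Original leaves: [14, 51, 38, 94, 3, 34, 24, 80]
Target new root: 769
Try each candidate change and compute the resulting root:
Candidate A: set leaf[3] = 67 -> leaves = [14, 51, 38, 67, 3, 34, 24, 80]
  L0: [14, 51, 38, 67, 3, 34, 24, 80]
  L1: h(14,51)=(14*31+51)%997=485 h(38,67)=(38*31+67)%997=248 h(3,34)=(3*31+34)%997=127 h(24,80)=(24*31+80)%997=824 -> [485, 248, 127, 824]
  L2: h(485,248)=(485*31+248)%997=328 h(127,824)=(127*31+824)%997=773 -> [328, 773]
  L3: h(328,773)=(328*31+773)%997=971 -> [971]
  root = 971 != target 769
Candidate B: set leaf[1] = 20 -> leaves = [14, 20, 38, 94, 3, 34, 24, 80]
  L0: [14, 20, 38, 94, 3, 34, 24, 80]
  L1: h(14,20)=(14*31+20)%997=454 h(38,94)=(38*31+94)%997=275 h(3,34)=(3*31+34)%997=127 h(24,80)=(24*31+80)%997=824 -> [454, 275, 127, 824]
  L2: h(454,275)=(454*31+275)%997=391 h(127,824)=(127*31+824)%997=773 -> [391, 773]
  L3: h(391,773)=(391*31+773)%997=930 -> [930]
  root = 930 != target 769
Candidate C: set leaf[7] = 38 -> leaves = [14, 51, 38, 94, 3, 34, 24, 38]
  L0: [14, 51, 38, 94, 3, 34, 24, 38]
  L1: h(14,51)=(14*31+51)%997=485 h(38,94)=(38*31+94)%997=275 h(3,34)=(3*31+34)%997=127 h(24,38)=(24*31+38)%997=782 -> [485, 275, 127, 782]
  L2: h(485,275)=(485*31+275)%997=355 h(127,782)=(127*31+782)%997=731 -> [355, 731]
  L3: h(355,731)=(355*31+731)%997=769 -> [769]
  root = 769 == target 769  ** MATCH **
Candidate C produces the target root.

Answer: C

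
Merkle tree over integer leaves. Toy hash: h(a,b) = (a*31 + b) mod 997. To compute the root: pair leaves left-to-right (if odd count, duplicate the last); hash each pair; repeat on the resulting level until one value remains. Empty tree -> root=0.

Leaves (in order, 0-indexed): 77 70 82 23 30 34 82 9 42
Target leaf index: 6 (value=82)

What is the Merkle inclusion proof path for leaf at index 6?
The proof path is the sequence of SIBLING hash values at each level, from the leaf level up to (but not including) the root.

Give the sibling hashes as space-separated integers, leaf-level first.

L0 (leaves): [77, 70, 82, 23, 30, 34, 82, 9, 42], target index=6
L1: h(77,70)=(77*31+70)%997=463 [pair 0] h(82,23)=(82*31+23)%997=571 [pair 1] h(30,34)=(30*31+34)%997=964 [pair 2] h(82,9)=(82*31+9)%997=557 [pair 3] h(42,42)=(42*31+42)%997=347 [pair 4] -> [463, 571, 964, 557, 347]
  Sibling for proof at L0: 9
L2: h(463,571)=(463*31+571)%997=966 [pair 0] h(964,557)=(964*31+557)%997=531 [pair 1] h(347,347)=(347*31+347)%997=137 [pair 2] -> [966, 531, 137]
  Sibling for proof at L1: 964
L3: h(966,531)=(966*31+531)%997=567 [pair 0] h(137,137)=(137*31+137)%997=396 [pair 1] -> [567, 396]
  Sibling for proof at L2: 966
L4: h(567,396)=(567*31+396)%997=27 [pair 0] -> [27]
  Sibling for proof at L3: 396
Root: 27
Proof path (sibling hashes from leaf to root): [9, 964, 966, 396]

Answer: 9 964 966 396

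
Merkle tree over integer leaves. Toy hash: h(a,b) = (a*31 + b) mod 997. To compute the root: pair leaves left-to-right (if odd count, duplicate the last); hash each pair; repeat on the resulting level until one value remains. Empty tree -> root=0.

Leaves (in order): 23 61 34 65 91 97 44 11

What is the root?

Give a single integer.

L0: [23, 61, 34, 65, 91, 97, 44, 11]
L1: h(23,61)=(23*31+61)%997=774 h(34,65)=(34*31+65)%997=122 h(91,97)=(91*31+97)%997=924 h(44,11)=(44*31+11)%997=378 -> [774, 122, 924, 378]
L2: h(774,122)=(774*31+122)%997=188 h(924,378)=(924*31+378)%997=109 -> [188, 109]
L3: h(188,109)=(188*31+109)%997=952 -> [952]

Answer: 952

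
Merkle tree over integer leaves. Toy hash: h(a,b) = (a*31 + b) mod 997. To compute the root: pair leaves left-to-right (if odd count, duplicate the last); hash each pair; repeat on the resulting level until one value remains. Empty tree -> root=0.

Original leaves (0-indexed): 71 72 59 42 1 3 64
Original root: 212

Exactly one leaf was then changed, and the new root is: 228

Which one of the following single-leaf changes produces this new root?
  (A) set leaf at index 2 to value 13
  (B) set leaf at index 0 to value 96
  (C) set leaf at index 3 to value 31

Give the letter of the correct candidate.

Answer: B

Derivation:
Original leaves: [71, 72, 59, 42, 1, 3, 64]
Target new root: 228
Try each candidate change and compute the resulting root:
Candidate A: set leaf[2] = 13 -> leaves = [71, 72, 13, 42, 1, 3, 64]
  L0: [71, 72, 13, 42, 1, 3, 64]
  L1: h(71,72)=(71*31+72)%997=279 h(13,42)=(13*31+42)%997=445 h(1,3)=(1*31+3)%997=34 h(64,64)=(64*31+64)%997=54 -> [279, 445, 34, 54]
  L2: h(279,445)=(279*31+445)%997=121 h(34,54)=(34*31+54)%997=111 -> [121, 111]
  L3: h(121,111)=(121*31+111)%997=871 -> [871]
  root = 871 != target 228
Candidate B: set leaf[0] = 96 -> leaves = [96, 72, 59, 42, 1, 3, 64]
  L0: [96, 72, 59, 42, 1, 3, 64]
  L1: h(96,72)=(96*31+72)%997=57 h(59,42)=(59*31+42)%997=874 h(1,3)=(1*31+3)%997=34 h(64,64)=(64*31+64)%997=54 -> [57, 874, 34, 54]
  L2: h(57,874)=(57*31+874)%997=647 h(34,54)=(34*31+54)%997=111 -> [647, 111]
  L3: h(647,111)=(647*31+111)%997=228 -> [228]
  root = 228 == target 228  ** MATCH **
Candidate C: set leaf[3] = 31 -> leaves = [71, 72, 59, 31, 1, 3, 64]
  L0: [71, 72, 59, 31, 1, 3, 64]
  L1: h(71,72)=(71*31+72)%997=279 h(59,31)=(59*31+31)%997=863 h(1,3)=(1*31+3)%997=34 h(64,64)=(64*31+64)%997=54 -> [279, 863, 34, 54]
  L2: h(279,863)=(279*31+863)%997=539 h(34,54)=(34*31+54)%997=111 -> [539, 111]
  L3: h(539,111)=(539*31+111)%997=868 -> [868]
  root = 868 != target 228
Candidate B produces the target root.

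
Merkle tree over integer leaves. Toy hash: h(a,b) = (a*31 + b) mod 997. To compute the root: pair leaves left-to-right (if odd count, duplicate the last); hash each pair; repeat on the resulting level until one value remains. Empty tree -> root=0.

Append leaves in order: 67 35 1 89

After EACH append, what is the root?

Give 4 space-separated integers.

Answer: 67 118 699 787

Derivation:
After append 67 (leaves=[67]):
  L0: [67]
  root=67
After append 35 (leaves=[67, 35]):
  L0: [67, 35]
  L1: h(67,35)=(67*31+35)%997=118 -> [118]
  root=118
After append 1 (leaves=[67, 35, 1]):
  L0: [67, 35, 1]
  L1: h(67,35)=(67*31+35)%997=118 h(1,1)=(1*31+1)%997=32 -> [118, 32]
  L2: h(118,32)=(118*31+32)%997=699 -> [699]
  root=699
After append 89 (leaves=[67, 35, 1, 89]):
  L0: [67, 35, 1, 89]
  L1: h(67,35)=(67*31+35)%997=118 h(1,89)=(1*31+89)%997=120 -> [118, 120]
  L2: h(118,120)=(118*31+120)%997=787 -> [787]
  root=787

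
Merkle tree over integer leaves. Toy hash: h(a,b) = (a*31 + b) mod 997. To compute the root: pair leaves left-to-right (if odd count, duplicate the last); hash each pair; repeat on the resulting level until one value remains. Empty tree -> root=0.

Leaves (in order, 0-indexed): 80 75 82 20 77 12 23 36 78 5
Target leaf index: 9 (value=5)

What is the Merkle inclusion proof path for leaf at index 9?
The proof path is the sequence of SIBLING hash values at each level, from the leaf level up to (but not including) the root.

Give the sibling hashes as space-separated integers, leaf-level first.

Answer: 78 429 767 746

Derivation:
L0 (leaves): [80, 75, 82, 20, 77, 12, 23, 36, 78, 5], target index=9
L1: h(80,75)=(80*31+75)%997=561 [pair 0] h(82,20)=(82*31+20)%997=568 [pair 1] h(77,12)=(77*31+12)%997=405 [pair 2] h(23,36)=(23*31+36)%997=749 [pair 3] h(78,5)=(78*31+5)%997=429 [pair 4] -> [561, 568, 405, 749, 429]
  Sibling for proof at L0: 78
L2: h(561,568)=(561*31+568)%997=13 [pair 0] h(405,749)=(405*31+749)%997=343 [pair 1] h(429,429)=(429*31+429)%997=767 [pair 2] -> [13, 343, 767]
  Sibling for proof at L1: 429
L3: h(13,343)=(13*31+343)%997=746 [pair 0] h(767,767)=(767*31+767)%997=616 [pair 1] -> [746, 616]
  Sibling for proof at L2: 767
L4: h(746,616)=(746*31+616)%997=811 [pair 0] -> [811]
  Sibling for proof at L3: 746
Root: 811
Proof path (sibling hashes from leaf to root): [78, 429, 767, 746]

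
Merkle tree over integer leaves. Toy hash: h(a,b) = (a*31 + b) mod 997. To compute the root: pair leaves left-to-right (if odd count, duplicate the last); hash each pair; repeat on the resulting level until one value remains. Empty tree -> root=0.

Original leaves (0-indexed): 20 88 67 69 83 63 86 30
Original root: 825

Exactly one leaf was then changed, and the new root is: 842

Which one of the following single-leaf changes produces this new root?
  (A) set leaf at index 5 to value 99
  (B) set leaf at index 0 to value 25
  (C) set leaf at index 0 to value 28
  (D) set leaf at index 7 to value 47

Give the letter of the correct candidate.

Answer: D

Derivation:
Original leaves: [20, 88, 67, 69, 83, 63, 86, 30]
Target new root: 842
Try each candidate change and compute the resulting root:
Candidate A: set leaf[5] = 99 -> leaves = [20, 88, 67, 69, 83, 99, 86, 30]
  L0: [20, 88, 67, 69, 83, 99, 86, 30]
  L1: h(20,88)=(20*31+88)%997=708 h(67,69)=(67*31+69)%997=152 h(83,99)=(83*31+99)%997=678 h(86,30)=(86*31+30)%997=702 -> [708, 152, 678, 702]
  L2: h(708,152)=(708*31+152)%997=166 h(678,702)=(678*31+702)%997=783 -> [166, 783]
  L3: h(166,783)=(166*31+783)%997=944 -> [944]
  root = 944 != target 842
Candidate B: set leaf[0] = 25 -> leaves = [25, 88, 67, 69, 83, 63, 86, 30]
  L0: [25, 88, 67, 69, 83, 63, 86, 30]
  L1: h(25,88)=(25*31+88)%997=863 h(67,69)=(67*31+69)%997=152 h(83,63)=(83*31+63)%997=642 h(86,30)=(86*31+30)%997=702 -> [863, 152, 642, 702]
  L2: h(863,152)=(863*31+152)%997=983 h(642,702)=(642*31+702)%997=664 -> [983, 664]
  L3: h(983,664)=(983*31+664)%997=230 -> [230]
  root = 230 != target 842
Candidate C: set leaf[0] = 28 -> leaves = [28, 88, 67, 69, 83, 63, 86, 30]
  L0: [28, 88, 67, 69, 83, 63, 86, 30]
  L1: h(28,88)=(28*31+88)%997=956 h(67,69)=(67*31+69)%997=152 h(83,63)=(83*31+63)%997=642 h(86,30)=(86*31+30)%997=702 -> [956, 152, 642, 702]
  L2: h(956,152)=(956*31+152)%997=875 h(642,702)=(642*31+702)%997=664 -> [875, 664]
  L3: h(875,664)=(875*31+664)%997=870 -> [870]
  root = 870 != target 842
Candidate D: set leaf[7] = 47 -> leaves = [20, 88, 67, 69, 83, 63, 86, 47]
  L0: [20, 88, 67, 69, 83, 63, 86, 47]
  L1: h(20,88)=(20*31+88)%997=708 h(67,69)=(67*31+69)%997=152 h(83,63)=(83*31+63)%997=642 h(86,47)=(86*31+47)%997=719 -> [708, 152, 642, 719]
  L2: h(708,152)=(708*31+152)%997=166 h(642,719)=(642*31+719)%997=681 -> [166, 681]
  L3: h(166,681)=(166*31+681)%997=842 -> [842]
  root = 842 == target 842  ** MATCH **
Candidate D produces the target root.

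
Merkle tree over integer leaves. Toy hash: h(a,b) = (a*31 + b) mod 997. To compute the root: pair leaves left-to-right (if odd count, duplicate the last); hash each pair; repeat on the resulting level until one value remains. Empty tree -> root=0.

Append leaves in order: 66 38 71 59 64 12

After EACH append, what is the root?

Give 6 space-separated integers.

After append 66 (leaves=[66]):
  L0: [66]
  root=66
After append 38 (leaves=[66, 38]):
  L0: [66, 38]
  L1: h(66,38)=(66*31+38)%997=90 -> [90]
  root=90
After append 71 (leaves=[66, 38, 71]):
  L0: [66, 38, 71]
  L1: h(66,38)=(66*31+38)%997=90 h(71,71)=(71*31+71)%997=278 -> [90, 278]
  L2: h(90,278)=(90*31+278)%997=77 -> [77]
  root=77
After append 59 (leaves=[66, 38, 71, 59]):
  L0: [66, 38, 71, 59]
  L1: h(66,38)=(66*31+38)%997=90 h(71,59)=(71*31+59)%997=266 -> [90, 266]
  L2: h(90,266)=(90*31+266)%997=65 -> [65]
  root=65
After append 64 (leaves=[66, 38, 71, 59, 64]):
  L0: [66, 38, 71, 59, 64]
  L1: h(66,38)=(66*31+38)%997=90 h(71,59)=(71*31+59)%997=266 h(64,64)=(64*31+64)%997=54 -> [90, 266, 54]
  L2: h(90,266)=(90*31+266)%997=65 h(54,54)=(54*31+54)%997=731 -> [65, 731]
  L3: h(65,731)=(65*31+731)%997=752 -> [752]
  root=752
After append 12 (leaves=[66, 38, 71, 59, 64, 12]):
  L0: [66, 38, 71, 59, 64, 12]
  L1: h(66,38)=(66*31+38)%997=90 h(71,59)=(71*31+59)%997=266 h(64,12)=(64*31+12)%997=2 -> [90, 266, 2]
  L2: h(90,266)=(90*31+266)%997=65 h(2,2)=(2*31+2)%997=64 -> [65, 64]
  L3: h(65,64)=(65*31+64)%997=85 -> [85]
  root=85

Answer: 66 90 77 65 752 85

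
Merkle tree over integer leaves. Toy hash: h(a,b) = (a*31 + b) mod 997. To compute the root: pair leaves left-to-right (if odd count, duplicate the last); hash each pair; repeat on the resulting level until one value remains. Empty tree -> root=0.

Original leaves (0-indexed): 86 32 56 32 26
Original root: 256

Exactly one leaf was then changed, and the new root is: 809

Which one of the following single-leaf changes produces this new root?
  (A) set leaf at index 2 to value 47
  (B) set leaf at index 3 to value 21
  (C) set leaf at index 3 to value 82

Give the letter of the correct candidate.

Original leaves: [86, 32, 56, 32, 26]
Target new root: 809
Try each candidate change and compute the resulting root:
Candidate A: set leaf[2] = 47 -> leaves = [86, 32, 47, 32, 26]
  L0: [86, 32, 47, 32, 26]
  L1: h(86,32)=(86*31+32)%997=704 h(47,32)=(47*31+32)%997=492 h(26,26)=(26*31+26)%997=832 -> [704, 492, 832]
  L2: h(704,492)=(704*31+492)%997=382 h(832,832)=(832*31+832)%997=702 -> [382, 702]
  L3: h(382,702)=(382*31+702)%997=580 -> [580]
  root = 580 != target 809
Candidate B: set leaf[3] = 21 -> leaves = [86, 32, 56, 21, 26]
  L0: [86, 32, 56, 21, 26]
  L1: h(86,32)=(86*31+32)%997=704 h(56,21)=(56*31+21)%997=760 h(26,26)=(26*31+26)%997=832 -> [704, 760, 832]
  L2: h(704,760)=(704*31+760)%997=650 h(832,832)=(832*31+832)%997=702 -> [650, 702]
  L3: h(650,702)=(650*31+702)%997=912 -> [912]
  root = 912 != target 809
Candidate C: set leaf[3] = 82 -> leaves = [86, 32, 56, 82, 26]
  L0: [86, 32, 56, 82, 26]
  L1: h(86,32)=(86*31+32)%997=704 h(56,82)=(56*31+82)%997=821 h(26,26)=(26*31+26)%997=832 -> [704, 821, 832]
  L2: h(704,821)=(704*31+821)%997=711 h(832,832)=(832*31+832)%997=702 -> [711, 702]
  L3: h(711,702)=(711*31+702)%997=809 -> [809]
  root = 809 == target 809  ** MATCH **
Candidate C produces the target root.

Answer: C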